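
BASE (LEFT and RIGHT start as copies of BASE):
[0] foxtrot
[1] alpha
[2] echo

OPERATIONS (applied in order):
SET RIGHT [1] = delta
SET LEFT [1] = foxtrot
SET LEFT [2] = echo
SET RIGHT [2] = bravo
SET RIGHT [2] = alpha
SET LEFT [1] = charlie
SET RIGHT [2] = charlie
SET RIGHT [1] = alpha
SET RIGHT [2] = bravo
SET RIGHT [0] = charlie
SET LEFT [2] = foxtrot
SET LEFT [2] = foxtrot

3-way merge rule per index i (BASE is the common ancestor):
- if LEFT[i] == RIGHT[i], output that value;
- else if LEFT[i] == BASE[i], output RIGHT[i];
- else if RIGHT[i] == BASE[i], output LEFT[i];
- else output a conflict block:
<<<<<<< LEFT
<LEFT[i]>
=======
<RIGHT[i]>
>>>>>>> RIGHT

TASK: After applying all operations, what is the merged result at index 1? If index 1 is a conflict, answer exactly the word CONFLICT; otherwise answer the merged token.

Answer: charlie

Derivation:
Final LEFT:  [foxtrot, charlie, foxtrot]
Final RIGHT: [charlie, alpha, bravo]
i=0: L=foxtrot=BASE, R=charlie -> take RIGHT -> charlie
i=1: L=charlie, R=alpha=BASE -> take LEFT -> charlie
i=2: BASE=echo L=foxtrot R=bravo all differ -> CONFLICT
Index 1 -> charlie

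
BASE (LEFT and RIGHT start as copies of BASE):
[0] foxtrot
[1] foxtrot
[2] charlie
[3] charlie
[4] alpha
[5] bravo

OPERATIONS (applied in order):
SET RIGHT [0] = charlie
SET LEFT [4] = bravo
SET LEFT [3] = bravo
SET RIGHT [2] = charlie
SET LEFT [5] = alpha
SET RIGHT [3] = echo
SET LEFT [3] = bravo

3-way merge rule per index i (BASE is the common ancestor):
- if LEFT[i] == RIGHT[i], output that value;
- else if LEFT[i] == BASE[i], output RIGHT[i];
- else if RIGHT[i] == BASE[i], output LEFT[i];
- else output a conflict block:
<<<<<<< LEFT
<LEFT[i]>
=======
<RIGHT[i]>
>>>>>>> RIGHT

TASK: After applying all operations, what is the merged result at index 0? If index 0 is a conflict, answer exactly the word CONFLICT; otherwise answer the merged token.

Final LEFT:  [foxtrot, foxtrot, charlie, bravo, bravo, alpha]
Final RIGHT: [charlie, foxtrot, charlie, echo, alpha, bravo]
i=0: L=foxtrot=BASE, R=charlie -> take RIGHT -> charlie
i=1: L=foxtrot R=foxtrot -> agree -> foxtrot
i=2: L=charlie R=charlie -> agree -> charlie
i=3: BASE=charlie L=bravo R=echo all differ -> CONFLICT
i=4: L=bravo, R=alpha=BASE -> take LEFT -> bravo
i=5: L=alpha, R=bravo=BASE -> take LEFT -> alpha
Index 0 -> charlie

Answer: charlie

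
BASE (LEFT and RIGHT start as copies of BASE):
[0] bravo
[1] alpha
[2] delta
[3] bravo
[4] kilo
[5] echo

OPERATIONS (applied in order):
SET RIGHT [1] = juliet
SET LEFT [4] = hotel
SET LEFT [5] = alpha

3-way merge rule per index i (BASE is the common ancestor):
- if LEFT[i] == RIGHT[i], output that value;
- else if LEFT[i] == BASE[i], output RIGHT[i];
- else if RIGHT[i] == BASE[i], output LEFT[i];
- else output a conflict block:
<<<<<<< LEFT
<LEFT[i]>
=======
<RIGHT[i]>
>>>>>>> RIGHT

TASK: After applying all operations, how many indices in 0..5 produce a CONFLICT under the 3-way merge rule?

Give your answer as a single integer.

Final LEFT:  [bravo, alpha, delta, bravo, hotel, alpha]
Final RIGHT: [bravo, juliet, delta, bravo, kilo, echo]
i=0: L=bravo R=bravo -> agree -> bravo
i=1: L=alpha=BASE, R=juliet -> take RIGHT -> juliet
i=2: L=delta R=delta -> agree -> delta
i=3: L=bravo R=bravo -> agree -> bravo
i=4: L=hotel, R=kilo=BASE -> take LEFT -> hotel
i=5: L=alpha, R=echo=BASE -> take LEFT -> alpha
Conflict count: 0

Answer: 0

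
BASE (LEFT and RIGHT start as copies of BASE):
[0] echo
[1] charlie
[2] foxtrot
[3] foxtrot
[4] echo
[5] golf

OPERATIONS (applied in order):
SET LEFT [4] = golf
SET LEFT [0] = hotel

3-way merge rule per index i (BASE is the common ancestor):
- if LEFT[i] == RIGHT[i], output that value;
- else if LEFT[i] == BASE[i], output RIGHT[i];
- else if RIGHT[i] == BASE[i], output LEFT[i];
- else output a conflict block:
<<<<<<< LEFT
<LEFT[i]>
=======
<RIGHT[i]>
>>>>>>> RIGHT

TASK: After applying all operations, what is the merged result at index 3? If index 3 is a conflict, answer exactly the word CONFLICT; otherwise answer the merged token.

Answer: foxtrot

Derivation:
Final LEFT:  [hotel, charlie, foxtrot, foxtrot, golf, golf]
Final RIGHT: [echo, charlie, foxtrot, foxtrot, echo, golf]
i=0: L=hotel, R=echo=BASE -> take LEFT -> hotel
i=1: L=charlie R=charlie -> agree -> charlie
i=2: L=foxtrot R=foxtrot -> agree -> foxtrot
i=3: L=foxtrot R=foxtrot -> agree -> foxtrot
i=4: L=golf, R=echo=BASE -> take LEFT -> golf
i=5: L=golf R=golf -> agree -> golf
Index 3 -> foxtrot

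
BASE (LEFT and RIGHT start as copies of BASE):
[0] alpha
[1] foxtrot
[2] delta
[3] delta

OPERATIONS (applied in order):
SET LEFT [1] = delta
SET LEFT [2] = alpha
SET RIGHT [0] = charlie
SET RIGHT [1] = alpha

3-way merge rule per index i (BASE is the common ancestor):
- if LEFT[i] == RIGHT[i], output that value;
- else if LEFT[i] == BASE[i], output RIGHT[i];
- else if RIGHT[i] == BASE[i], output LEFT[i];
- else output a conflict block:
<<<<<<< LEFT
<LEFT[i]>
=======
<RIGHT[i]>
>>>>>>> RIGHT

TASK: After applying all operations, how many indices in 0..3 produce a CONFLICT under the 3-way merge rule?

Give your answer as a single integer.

Final LEFT:  [alpha, delta, alpha, delta]
Final RIGHT: [charlie, alpha, delta, delta]
i=0: L=alpha=BASE, R=charlie -> take RIGHT -> charlie
i=1: BASE=foxtrot L=delta R=alpha all differ -> CONFLICT
i=2: L=alpha, R=delta=BASE -> take LEFT -> alpha
i=3: L=delta R=delta -> agree -> delta
Conflict count: 1

Answer: 1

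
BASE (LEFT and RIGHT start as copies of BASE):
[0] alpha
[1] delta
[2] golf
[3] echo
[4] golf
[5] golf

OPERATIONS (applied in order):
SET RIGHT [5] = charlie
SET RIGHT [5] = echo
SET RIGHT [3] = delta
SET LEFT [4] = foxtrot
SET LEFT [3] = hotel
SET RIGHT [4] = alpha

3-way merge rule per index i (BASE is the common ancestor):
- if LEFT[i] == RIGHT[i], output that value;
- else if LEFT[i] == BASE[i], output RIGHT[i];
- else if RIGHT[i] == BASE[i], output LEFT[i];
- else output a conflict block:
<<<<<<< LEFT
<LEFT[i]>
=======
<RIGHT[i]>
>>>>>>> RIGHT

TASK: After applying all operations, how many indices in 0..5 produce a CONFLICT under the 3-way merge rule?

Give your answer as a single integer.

Answer: 2

Derivation:
Final LEFT:  [alpha, delta, golf, hotel, foxtrot, golf]
Final RIGHT: [alpha, delta, golf, delta, alpha, echo]
i=0: L=alpha R=alpha -> agree -> alpha
i=1: L=delta R=delta -> agree -> delta
i=2: L=golf R=golf -> agree -> golf
i=3: BASE=echo L=hotel R=delta all differ -> CONFLICT
i=4: BASE=golf L=foxtrot R=alpha all differ -> CONFLICT
i=5: L=golf=BASE, R=echo -> take RIGHT -> echo
Conflict count: 2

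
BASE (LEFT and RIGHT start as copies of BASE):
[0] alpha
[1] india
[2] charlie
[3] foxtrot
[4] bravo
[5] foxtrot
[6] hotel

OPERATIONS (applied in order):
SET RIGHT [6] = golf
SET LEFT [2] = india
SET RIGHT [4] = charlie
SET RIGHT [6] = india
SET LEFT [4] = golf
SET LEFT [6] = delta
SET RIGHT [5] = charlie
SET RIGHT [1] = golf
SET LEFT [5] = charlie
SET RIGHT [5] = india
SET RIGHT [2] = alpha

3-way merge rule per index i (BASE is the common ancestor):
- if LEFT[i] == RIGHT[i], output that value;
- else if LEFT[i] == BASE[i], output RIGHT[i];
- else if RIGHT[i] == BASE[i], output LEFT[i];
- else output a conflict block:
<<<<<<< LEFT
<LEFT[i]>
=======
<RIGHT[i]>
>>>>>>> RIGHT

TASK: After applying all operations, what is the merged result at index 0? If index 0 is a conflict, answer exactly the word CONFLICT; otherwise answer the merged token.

Final LEFT:  [alpha, india, india, foxtrot, golf, charlie, delta]
Final RIGHT: [alpha, golf, alpha, foxtrot, charlie, india, india]
i=0: L=alpha R=alpha -> agree -> alpha
i=1: L=india=BASE, R=golf -> take RIGHT -> golf
i=2: BASE=charlie L=india R=alpha all differ -> CONFLICT
i=3: L=foxtrot R=foxtrot -> agree -> foxtrot
i=4: BASE=bravo L=golf R=charlie all differ -> CONFLICT
i=5: BASE=foxtrot L=charlie R=india all differ -> CONFLICT
i=6: BASE=hotel L=delta R=india all differ -> CONFLICT
Index 0 -> alpha

Answer: alpha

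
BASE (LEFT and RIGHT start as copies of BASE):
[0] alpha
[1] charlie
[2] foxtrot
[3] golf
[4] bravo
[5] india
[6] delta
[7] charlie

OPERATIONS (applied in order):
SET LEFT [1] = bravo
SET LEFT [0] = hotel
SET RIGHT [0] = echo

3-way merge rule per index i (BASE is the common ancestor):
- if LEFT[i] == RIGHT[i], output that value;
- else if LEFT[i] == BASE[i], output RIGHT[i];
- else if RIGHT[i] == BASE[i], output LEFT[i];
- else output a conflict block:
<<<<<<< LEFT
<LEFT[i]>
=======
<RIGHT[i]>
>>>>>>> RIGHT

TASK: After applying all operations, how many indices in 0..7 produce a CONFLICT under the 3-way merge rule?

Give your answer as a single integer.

Answer: 1

Derivation:
Final LEFT:  [hotel, bravo, foxtrot, golf, bravo, india, delta, charlie]
Final RIGHT: [echo, charlie, foxtrot, golf, bravo, india, delta, charlie]
i=0: BASE=alpha L=hotel R=echo all differ -> CONFLICT
i=1: L=bravo, R=charlie=BASE -> take LEFT -> bravo
i=2: L=foxtrot R=foxtrot -> agree -> foxtrot
i=3: L=golf R=golf -> agree -> golf
i=4: L=bravo R=bravo -> agree -> bravo
i=5: L=india R=india -> agree -> india
i=6: L=delta R=delta -> agree -> delta
i=7: L=charlie R=charlie -> agree -> charlie
Conflict count: 1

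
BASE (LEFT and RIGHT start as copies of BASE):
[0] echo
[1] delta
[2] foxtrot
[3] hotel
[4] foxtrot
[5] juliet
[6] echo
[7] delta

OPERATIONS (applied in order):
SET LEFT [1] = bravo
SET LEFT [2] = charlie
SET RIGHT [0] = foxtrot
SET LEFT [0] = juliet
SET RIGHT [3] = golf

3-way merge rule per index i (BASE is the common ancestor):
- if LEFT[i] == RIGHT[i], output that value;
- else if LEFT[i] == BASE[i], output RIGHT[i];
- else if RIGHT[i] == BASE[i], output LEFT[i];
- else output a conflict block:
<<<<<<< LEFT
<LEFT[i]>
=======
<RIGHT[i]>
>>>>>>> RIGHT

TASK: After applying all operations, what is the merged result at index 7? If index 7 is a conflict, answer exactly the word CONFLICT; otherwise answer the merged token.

Final LEFT:  [juliet, bravo, charlie, hotel, foxtrot, juliet, echo, delta]
Final RIGHT: [foxtrot, delta, foxtrot, golf, foxtrot, juliet, echo, delta]
i=0: BASE=echo L=juliet R=foxtrot all differ -> CONFLICT
i=1: L=bravo, R=delta=BASE -> take LEFT -> bravo
i=2: L=charlie, R=foxtrot=BASE -> take LEFT -> charlie
i=3: L=hotel=BASE, R=golf -> take RIGHT -> golf
i=4: L=foxtrot R=foxtrot -> agree -> foxtrot
i=5: L=juliet R=juliet -> agree -> juliet
i=6: L=echo R=echo -> agree -> echo
i=7: L=delta R=delta -> agree -> delta
Index 7 -> delta

Answer: delta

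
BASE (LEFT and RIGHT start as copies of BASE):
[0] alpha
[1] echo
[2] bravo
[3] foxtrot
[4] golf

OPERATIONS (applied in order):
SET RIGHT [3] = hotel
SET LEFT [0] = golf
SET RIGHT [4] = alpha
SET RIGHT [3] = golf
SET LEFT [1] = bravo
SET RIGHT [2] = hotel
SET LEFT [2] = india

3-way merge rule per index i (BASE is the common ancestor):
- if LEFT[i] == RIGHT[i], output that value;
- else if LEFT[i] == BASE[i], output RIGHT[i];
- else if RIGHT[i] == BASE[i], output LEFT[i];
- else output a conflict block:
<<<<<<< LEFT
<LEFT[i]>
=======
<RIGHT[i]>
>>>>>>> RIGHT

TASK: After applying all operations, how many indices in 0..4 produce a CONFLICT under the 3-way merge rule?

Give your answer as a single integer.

Answer: 1

Derivation:
Final LEFT:  [golf, bravo, india, foxtrot, golf]
Final RIGHT: [alpha, echo, hotel, golf, alpha]
i=0: L=golf, R=alpha=BASE -> take LEFT -> golf
i=1: L=bravo, R=echo=BASE -> take LEFT -> bravo
i=2: BASE=bravo L=india R=hotel all differ -> CONFLICT
i=3: L=foxtrot=BASE, R=golf -> take RIGHT -> golf
i=4: L=golf=BASE, R=alpha -> take RIGHT -> alpha
Conflict count: 1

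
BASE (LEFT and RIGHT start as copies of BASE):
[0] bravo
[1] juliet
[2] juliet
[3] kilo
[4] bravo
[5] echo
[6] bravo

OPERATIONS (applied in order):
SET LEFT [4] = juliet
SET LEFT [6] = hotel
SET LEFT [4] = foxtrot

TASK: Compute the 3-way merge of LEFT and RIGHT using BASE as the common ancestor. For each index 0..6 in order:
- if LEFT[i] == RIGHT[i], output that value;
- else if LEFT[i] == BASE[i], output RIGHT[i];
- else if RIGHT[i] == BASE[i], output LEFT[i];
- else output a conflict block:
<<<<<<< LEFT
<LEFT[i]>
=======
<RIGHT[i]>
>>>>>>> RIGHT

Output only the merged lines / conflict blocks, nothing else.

Final LEFT:  [bravo, juliet, juliet, kilo, foxtrot, echo, hotel]
Final RIGHT: [bravo, juliet, juliet, kilo, bravo, echo, bravo]
i=0: L=bravo R=bravo -> agree -> bravo
i=1: L=juliet R=juliet -> agree -> juliet
i=2: L=juliet R=juliet -> agree -> juliet
i=3: L=kilo R=kilo -> agree -> kilo
i=4: L=foxtrot, R=bravo=BASE -> take LEFT -> foxtrot
i=5: L=echo R=echo -> agree -> echo
i=6: L=hotel, R=bravo=BASE -> take LEFT -> hotel

Answer: bravo
juliet
juliet
kilo
foxtrot
echo
hotel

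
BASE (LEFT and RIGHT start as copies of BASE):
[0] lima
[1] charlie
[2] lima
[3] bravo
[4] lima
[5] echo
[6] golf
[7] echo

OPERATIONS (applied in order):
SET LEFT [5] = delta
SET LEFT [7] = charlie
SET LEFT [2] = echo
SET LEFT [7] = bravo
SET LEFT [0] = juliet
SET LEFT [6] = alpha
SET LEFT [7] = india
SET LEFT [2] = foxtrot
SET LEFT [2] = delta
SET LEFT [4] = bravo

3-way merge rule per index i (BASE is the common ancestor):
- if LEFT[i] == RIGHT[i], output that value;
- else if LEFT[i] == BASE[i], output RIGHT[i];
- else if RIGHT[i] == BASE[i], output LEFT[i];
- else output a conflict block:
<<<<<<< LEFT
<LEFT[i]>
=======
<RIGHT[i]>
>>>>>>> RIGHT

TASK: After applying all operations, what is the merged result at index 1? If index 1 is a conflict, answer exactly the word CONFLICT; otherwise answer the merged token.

Final LEFT:  [juliet, charlie, delta, bravo, bravo, delta, alpha, india]
Final RIGHT: [lima, charlie, lima, bravo, lima, echo, golf, echo]
i=0: L=juliet, R=lima=BASE -> take LEFT -> juliet
i=1: L=charlie R=charlie -> agree -> charlie
i=2: L=delta, R=lima=BASE -> take LEFT -> delta
i=3: L=bravo R=bravo -> agree -> bravo
i=4: L=bravo, R=lima=BASE -> take LEFT -> bravo
i=5: L=delta, R=echo=BASE -> take LEFT -> delta
i=6: L=alpha, R=golf=BASE -> take LEFT -> alpha
i=7: L=india, R=echo=BASE -> take LEFT -> india
Index 1 -> charlie

Answer: charlie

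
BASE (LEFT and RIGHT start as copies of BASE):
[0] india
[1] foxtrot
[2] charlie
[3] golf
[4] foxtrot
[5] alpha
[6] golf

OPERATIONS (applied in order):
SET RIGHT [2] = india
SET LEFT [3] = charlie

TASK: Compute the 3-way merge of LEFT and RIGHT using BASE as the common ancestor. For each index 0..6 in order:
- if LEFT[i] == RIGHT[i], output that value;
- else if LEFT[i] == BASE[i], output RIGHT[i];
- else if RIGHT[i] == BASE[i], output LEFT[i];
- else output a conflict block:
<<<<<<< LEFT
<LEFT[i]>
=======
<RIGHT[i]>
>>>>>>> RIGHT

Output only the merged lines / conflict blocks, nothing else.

Answer: india
foxtrot
india
charlie
foxtrot
alpha
golf

Derivation:
Final LEFT:  [india, foxtrot, charlie, charlie, foxtrot, alpha, golf]
Final RIGHT: [india, foxtrot, india, golf, foxtrot, alpha, golf]
i=0: L=india R=india -> agree -> india
i=1: L=foxtrot R=foxtrot -> agree -> foxtrot
i=2: L=charlie=BASE, R=india -> take RIGHT -> india
i=3: L=charlie, R=golf=BASE -> take LEFT -> charlie
i=4: L=foxtrot R=foxtrot -> agree -> foxtrot
i=5: L=alpha R=alpha -> agree -> alpha
i=6: L=golf R=golf -> agree -> golf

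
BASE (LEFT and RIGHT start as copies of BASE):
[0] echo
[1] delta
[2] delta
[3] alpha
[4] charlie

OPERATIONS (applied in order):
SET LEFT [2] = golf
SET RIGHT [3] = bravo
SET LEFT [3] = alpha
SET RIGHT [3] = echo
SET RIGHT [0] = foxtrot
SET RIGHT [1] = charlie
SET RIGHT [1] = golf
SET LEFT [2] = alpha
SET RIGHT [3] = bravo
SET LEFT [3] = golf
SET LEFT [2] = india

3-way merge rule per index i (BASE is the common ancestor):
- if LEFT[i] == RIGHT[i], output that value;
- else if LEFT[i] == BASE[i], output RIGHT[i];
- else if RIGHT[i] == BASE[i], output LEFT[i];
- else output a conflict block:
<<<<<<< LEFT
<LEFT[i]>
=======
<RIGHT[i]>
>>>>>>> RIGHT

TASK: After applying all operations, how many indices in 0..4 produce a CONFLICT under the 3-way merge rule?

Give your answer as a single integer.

Answer: 1

Derivation:
Final LEFT:  [echo, delta, india, golf, charlie]
Final RIGHT: [foxtrot, golf, delta, bravo, charlie]
i=0: L=echo=BASE, R=foxtrot -> take RIGHT -> foxtrot
i=1: L=delta=BASE, R=golf -> take RIGHT -> golf
i=2: L=india, R=delta=BASE -> take LEFT -> india
i=3: BASE=alpha L=golf R=bravo all differ -> CONFLICT
i=4: L=charlie R=charlie -> agree -> charlie
Conflict count: 1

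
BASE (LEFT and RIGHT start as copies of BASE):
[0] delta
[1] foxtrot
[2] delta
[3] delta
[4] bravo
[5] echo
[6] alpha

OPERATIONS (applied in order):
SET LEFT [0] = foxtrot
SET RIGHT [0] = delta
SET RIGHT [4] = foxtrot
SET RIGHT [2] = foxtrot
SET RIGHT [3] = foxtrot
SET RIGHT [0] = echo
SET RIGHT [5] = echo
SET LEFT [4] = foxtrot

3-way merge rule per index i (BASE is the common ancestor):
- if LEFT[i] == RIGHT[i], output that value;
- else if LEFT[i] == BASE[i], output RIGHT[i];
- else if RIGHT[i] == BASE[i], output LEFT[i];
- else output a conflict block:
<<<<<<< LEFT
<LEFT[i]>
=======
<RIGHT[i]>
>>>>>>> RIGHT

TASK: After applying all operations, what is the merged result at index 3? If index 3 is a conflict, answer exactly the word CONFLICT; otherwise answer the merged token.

Final LEFT:  [foxtrot, foxtrot, delta, delta, foxtrot, echo, alpha]
Final RIGHT: [echo, foxtrot, foxtrot, foxtrot, foxtrot, echo, alpha]
i=0: BASE=delta L=foxtrot R=echo all differ -> CONFLICT
i=1: L=foxtrot R=foxtrot -> agree -> foxtrot
i=2: L=delta=BASE, R=foxtrot -> take RIGHT -> foxtrot
i=3: L=delta=BASE, R=foxtrot -> take RIGHT -> foxtrot
i=4: L=foxtrot R=foxtrot -> agree -> foxtrot
i=5: L=echo R=echo -> agree -> echo
i=6: L=alpha R=alpha -> agree -> alpha
Index 3 -> foxtrot

Answer: foxtrot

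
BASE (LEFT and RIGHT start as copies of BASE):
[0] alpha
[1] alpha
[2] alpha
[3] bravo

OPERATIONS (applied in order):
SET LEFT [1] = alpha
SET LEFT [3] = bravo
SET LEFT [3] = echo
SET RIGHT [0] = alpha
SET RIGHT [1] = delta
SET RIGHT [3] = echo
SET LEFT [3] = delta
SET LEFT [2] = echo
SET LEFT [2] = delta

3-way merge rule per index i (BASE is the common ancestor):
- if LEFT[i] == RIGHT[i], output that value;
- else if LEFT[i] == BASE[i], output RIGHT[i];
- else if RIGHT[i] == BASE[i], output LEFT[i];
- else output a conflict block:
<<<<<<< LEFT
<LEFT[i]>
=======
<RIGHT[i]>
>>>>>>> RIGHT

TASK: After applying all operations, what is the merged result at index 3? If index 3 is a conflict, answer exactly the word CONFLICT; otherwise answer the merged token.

Answer: CONFLICT

Derivation:
Final LEFT:  [alpha, alpha, delta, delta]
Final RIGHT: [alpha, delta, alpha, echo]
i=0: L=alpha R=alpha -> agree -> alpha
i=1: L=alpha=BASE, R=delta -> take RIGHT -> delta
i=2: L=delta, R=alpha=BASE -> take LEFT -> delta
i=3: BASE=bravo L=delta R=echo all differ -> CONFLICT
Index 3 -> CONFLICT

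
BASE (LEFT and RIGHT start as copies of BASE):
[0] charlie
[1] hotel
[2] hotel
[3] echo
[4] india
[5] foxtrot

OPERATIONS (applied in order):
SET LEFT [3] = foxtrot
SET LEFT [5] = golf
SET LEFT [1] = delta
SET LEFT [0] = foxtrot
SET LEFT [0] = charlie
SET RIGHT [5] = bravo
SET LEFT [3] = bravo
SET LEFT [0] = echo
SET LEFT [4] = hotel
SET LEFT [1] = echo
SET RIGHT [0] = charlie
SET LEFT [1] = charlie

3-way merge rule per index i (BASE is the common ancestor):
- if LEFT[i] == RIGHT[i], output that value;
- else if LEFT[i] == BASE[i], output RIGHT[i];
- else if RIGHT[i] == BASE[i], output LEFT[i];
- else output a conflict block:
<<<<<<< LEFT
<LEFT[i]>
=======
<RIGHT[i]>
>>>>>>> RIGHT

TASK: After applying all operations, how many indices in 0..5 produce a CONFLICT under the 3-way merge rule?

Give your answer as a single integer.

Answer: 1

Derivation:
Final LEFT:  [echo, charlie, hotel, bravo, hotel, golf]
Final RIGHT: [charlie, hotel, hotel, echo, india, bravo]
i=0: L=echo, R=charlie=BASE -> take LEFT -> echo
i=1: L=charlie, R=hotel=BASE -> take LEFT -> charlie
i=2: L=hotel R=hotel -> agree -> hotel
i=3: L=bravo, R=echo=BASE -> take LEFT -> bravo
i=4: L=hotel, R=india=BASE -> take LEFT -> hotel
i=5: BASE=foxtrot L=golf R=bravo all differ -> CONFLICT
Conflict count: 1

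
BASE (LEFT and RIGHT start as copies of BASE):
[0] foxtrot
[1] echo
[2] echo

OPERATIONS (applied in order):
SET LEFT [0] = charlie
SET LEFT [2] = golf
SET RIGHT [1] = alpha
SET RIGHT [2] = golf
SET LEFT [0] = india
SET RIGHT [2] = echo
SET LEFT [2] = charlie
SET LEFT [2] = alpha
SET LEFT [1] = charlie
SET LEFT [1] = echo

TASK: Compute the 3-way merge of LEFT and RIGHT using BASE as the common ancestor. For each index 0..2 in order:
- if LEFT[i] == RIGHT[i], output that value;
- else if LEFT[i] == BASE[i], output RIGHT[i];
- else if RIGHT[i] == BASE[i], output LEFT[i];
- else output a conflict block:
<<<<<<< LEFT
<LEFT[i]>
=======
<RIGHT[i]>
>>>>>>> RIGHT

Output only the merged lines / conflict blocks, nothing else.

Final LEFT:  [india, echo, alpha]
Final RIGHT: [foxtrot, alpha, echo]
i=0: L=india, R=foxtrot=BASE -> take LEFT -> india
i=1: L=echo=BASE, R=alpha -> take RIGHT -> alpha
i=2: L=alpha, R=echo=BASE -> take LEFT -> alpha

Answer: india
alpha
alpha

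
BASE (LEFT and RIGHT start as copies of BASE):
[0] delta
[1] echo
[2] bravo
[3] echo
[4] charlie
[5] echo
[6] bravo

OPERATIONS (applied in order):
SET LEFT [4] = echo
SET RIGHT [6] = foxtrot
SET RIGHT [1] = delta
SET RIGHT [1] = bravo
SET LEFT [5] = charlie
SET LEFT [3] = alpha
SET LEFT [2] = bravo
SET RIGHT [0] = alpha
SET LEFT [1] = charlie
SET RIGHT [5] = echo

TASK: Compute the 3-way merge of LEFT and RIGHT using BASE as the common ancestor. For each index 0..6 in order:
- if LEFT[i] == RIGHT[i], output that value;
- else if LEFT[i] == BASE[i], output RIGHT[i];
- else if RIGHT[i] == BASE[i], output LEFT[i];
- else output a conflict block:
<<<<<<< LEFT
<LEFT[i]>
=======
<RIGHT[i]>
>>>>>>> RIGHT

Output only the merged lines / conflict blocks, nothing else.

Answer: alpha
<<<<<<< LEFT
charlie
=======
bravo
>>>>>>> RIGHT
bravo
alpha
echo
charlie
foxtrot

Derivation:
Final LEFT:  [delta, charlie, bravo, alpha, echo, charlie, bravo]
Final RIGHT: [alpha, bravo, bravo, echo, charlie, echo, foxtrot]
i=0: L=delta=BASE, R=alpha -> take RIGHT -> alpha
i=1: BASE=echo L=charlie R=bravo all differ -> CONFLICT
i=2: L=bravo R=bravo -> agree -> bravo
i=3: L=alpha, R=echo=BASE -> take LEFT -> alpha
i=4: L=echo, R=charlie=BASE -> take LEFT -> echo
i=5: L=charlie, R=echo=BASE -> take LEFT -> charlie
i=6: L=bravo=BASE, R=foxtrot -> take RIGHT -> foxtrot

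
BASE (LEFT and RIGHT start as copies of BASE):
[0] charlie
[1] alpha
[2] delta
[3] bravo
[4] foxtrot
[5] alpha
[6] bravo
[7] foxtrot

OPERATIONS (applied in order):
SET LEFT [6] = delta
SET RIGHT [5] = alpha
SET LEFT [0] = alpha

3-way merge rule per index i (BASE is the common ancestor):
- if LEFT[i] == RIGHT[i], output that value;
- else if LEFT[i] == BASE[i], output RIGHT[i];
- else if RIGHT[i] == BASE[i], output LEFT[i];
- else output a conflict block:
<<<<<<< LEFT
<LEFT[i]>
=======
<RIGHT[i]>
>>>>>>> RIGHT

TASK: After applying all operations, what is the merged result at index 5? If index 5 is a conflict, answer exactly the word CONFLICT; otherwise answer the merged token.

Final LEFT:  [alpha, alpha, delta, bravo, foxtrot, alpha, delta, foxtrot]
Final RIGHT: [charlie, alpha, delta, bravo, foxtrot, alpha, bravo, foxtrot]
i=0: L=alpha, R=charlie=BASE -> take LEFT -> alpha
i=1: L=alpha R=alpha -> agree -> alpha
i=2: L=delta R=delta -> agree -> delta
i=3: L=bravo R=bravo -> agree -> bravo
i=4: L=foxtrot R=foxtrot -> agree -> foxtrot
i=5: L=alpha R=alpha -> agree -> alpha
i=6: L=delta, R=bravo=BASE -> take LEFT -> delta
i=7: L=foxtrot R=foxtrot -> agree -> foxtrot
Index 5 -> alpha

Answer: alpha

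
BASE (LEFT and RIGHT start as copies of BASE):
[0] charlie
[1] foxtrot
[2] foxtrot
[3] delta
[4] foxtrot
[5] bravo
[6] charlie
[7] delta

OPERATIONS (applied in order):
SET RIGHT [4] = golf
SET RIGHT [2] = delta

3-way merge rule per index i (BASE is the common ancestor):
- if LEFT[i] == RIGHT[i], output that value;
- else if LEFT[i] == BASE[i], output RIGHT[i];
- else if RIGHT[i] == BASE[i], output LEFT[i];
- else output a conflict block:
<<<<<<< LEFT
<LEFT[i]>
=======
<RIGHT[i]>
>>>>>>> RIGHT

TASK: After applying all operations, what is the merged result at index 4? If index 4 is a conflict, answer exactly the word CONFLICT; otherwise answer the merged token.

Answer: golf

Derivation:
Final LEFT:  [charlie, foxtrot, foxtrot, delta, foxtrot, bravo, charlie, delta]
Final RIGHT: [charlie, foxtrot, delta, delta, golf, bravo, charlie, delta]
i=0: L=charlie R=charlie -> agree -> charlie
i=1: L=foxtrot R=foxtrot -> agree -> foxtrot
i=2: L=foxtrot=BASE, R=delta -> take RIGHT -> delta
i=3: L=delta R=delta -> agree -> delta
i=4: L=foxtrot=BASE, R=golf -> take RIGHT -> golf
i=5: L=bravo R=bravo -> agree -> bravo
i=6: L=charlie R=charlie -> agree -> charlie
i=7: L=delta R=delta -> agree -> delta
Index 4 -> golf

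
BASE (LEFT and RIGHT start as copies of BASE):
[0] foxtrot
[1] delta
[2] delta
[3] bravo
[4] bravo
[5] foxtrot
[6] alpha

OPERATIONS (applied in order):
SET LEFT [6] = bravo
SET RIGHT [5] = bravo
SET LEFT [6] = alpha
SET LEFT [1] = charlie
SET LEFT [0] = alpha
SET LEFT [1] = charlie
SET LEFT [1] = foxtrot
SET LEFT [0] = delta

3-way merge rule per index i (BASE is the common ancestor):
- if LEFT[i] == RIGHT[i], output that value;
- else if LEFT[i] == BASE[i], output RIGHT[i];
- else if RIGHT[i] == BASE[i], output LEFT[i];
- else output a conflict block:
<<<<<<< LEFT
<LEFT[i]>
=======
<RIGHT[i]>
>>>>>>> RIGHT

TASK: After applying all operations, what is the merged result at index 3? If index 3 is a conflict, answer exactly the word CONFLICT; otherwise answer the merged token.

Answer: bravo

Derivation:
Final LEFT:  [delta, foxtrot, delta, bravo, bravo, foxtrot, alpha]
Final RIGHT: [foxtrot, delta, delta, bravo, bravo, bravo, alpha]
i=0: L=delta, R=foxtrot=BASE -> take LEFT -> delta
i=1: L=foxtrot, R=delta=BASE -> take LEFT -> foxtrot
i=2: L=delta R=delta -> agree -> delta
i=3: L=bravo R=bravo -> agree -> bravo
i=4: L=bravo R=bravo -> agree -> bravo
i=5: L=foxtrot=BASE, R=bravo -> take RIGHT -> bravo
i=6: L=alpha R=alpha -> agree -> alpha
Index 3 -> bravo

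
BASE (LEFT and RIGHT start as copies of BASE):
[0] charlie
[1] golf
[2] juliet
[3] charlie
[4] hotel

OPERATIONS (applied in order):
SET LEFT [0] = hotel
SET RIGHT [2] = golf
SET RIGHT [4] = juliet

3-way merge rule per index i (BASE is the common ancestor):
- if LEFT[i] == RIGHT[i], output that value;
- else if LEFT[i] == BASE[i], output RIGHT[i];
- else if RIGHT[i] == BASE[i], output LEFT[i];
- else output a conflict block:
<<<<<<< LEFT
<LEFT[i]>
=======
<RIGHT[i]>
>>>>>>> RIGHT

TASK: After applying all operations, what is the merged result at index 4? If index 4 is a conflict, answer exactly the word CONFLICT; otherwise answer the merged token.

Final LEFT:  [hotel, golf, juliet, charlie, hotel]
Final RIGHT: [charlie, golf, golf, charlie, juliet]
i=0: L=hotel, R=charlie=BASE -> take LEFT -> hotel
i=1: L=golf R=golf -> agree -> golf
i=2: L=juliet=BASE, R=golf -> take RIGHT -> golf
i=3: L=charlie R=charlie -> agree -> charlie
i=4: L=hotel=BASE, R=juliet -> take RIGHT -> juliet
Index 4 -> juliet

Answer: juliet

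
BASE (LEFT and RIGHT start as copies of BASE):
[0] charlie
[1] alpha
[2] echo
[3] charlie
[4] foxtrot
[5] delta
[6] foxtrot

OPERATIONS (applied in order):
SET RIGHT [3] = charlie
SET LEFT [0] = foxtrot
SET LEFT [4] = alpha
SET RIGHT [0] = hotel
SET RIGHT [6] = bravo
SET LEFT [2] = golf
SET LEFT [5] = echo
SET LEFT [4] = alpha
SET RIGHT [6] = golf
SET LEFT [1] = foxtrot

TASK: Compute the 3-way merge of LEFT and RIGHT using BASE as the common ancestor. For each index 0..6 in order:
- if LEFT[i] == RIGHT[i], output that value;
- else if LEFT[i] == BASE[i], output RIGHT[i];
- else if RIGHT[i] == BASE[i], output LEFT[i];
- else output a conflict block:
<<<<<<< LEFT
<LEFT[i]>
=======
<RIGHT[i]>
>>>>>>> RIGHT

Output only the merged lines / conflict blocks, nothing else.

Final LEFT:  [foxtrot, foxtrot, golf, charlie, alpha, echo, foxtrot]
Final RIGHT: [hotel, alpha, echo, charlie, foxtrot, delta, golf]
i=0: BASE=charlie L=foxtrot R=hotel all differ -> CONFLICT
i=1: L=foxtrot, R=alpha=BASE -> take LEFT -> foxtrot
i=2: L=golf, R=echo=BASE -> take LEFT -> golf
i=3: L=charlie R=charlie -> agree -> charlie
i=4: L=alpha, R=foxtrot=BASE -> take LEFT -> alpha
i=5: L=echo, R=delta=BASE -> take LEFT -> echo
i=6: L=foxtrot=BASE, R=golf -> take RIGHT -> golf

Answer: <<<<<<< LEFT
foxtrot
=======
hotel
>>>>>>> RIGHT
foxtrot
golf
charlie
alpha
echo
golf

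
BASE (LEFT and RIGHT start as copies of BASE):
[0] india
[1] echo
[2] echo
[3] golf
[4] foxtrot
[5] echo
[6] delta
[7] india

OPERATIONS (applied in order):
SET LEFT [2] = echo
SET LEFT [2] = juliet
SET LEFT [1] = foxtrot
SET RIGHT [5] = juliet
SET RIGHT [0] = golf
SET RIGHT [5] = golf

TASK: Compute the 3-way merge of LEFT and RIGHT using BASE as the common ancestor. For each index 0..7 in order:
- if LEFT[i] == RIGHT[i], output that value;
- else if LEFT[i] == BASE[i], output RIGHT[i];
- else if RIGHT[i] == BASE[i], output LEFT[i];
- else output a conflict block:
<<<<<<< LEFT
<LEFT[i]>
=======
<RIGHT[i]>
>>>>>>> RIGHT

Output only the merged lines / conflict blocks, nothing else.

Final LEFT:  [india, foxtrot, juliet, golf, foxtrot, echo, delta, india]
Final RIGHT: [golf, echo, echo, golf, foxtrot, golf, delta, india]
i=0: L=india=BASE, R=golf -> take RIGHT -> golf
i=1: L=foxtrot, R=echo=BASE -> take LEFT -> foxtrot
i=2: L=juliet, R=echo=BASE -> take LEFT -> juliet
i=3: L=golf R=golf -> agree -> golf
i=4: L=foxtrot R=foxtrot -> agree -> foxtrot
i=5: L=echo=BASE, R=golf -> take RIGHT -> golf
i=6: L=delta R=delta -> agree -> delta
i=7: L=india R=india -> agree -> india

Answer: golf
foxtrot
juliet
golf
foxtrot
golf
delta
india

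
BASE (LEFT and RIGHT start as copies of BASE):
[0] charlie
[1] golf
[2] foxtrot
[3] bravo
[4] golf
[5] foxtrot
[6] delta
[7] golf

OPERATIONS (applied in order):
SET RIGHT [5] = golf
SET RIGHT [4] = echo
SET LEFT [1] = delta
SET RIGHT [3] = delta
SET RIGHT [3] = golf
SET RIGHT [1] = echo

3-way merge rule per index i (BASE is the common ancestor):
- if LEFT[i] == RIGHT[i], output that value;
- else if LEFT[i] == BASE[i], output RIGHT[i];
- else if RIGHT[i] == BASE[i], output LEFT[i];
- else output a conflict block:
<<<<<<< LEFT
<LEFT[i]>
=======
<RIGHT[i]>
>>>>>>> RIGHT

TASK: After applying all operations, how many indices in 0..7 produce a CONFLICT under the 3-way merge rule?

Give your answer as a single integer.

Answer: 1

Derivation:
Final LEFT:  [charlie, delta, foxtrot, bravo, golf, foxtrot, delta, golf]
Final RIGHT: [charlie, echo, foxtrot, golf, echo, golf, delta, golf]
i=0: L=charlie R=charlie -> agree -> charlie
i=1: BASE=golf L=delta R=echo all differ -> CONFLICT
i=2: L=foxtrot R=foxtrot -> agree -> foxtrot
i=3: L=bravo=BASE, R=golf -> take RIGHT -> golf
i=4: L=golf=BASE, R=echo -> take RIGHT -> echo
i=5: L=foxtrot=BASE, R=golf -> take RIGHT -> golf
i=6: L=delta R=delta -> agree -> delta
i=7: L=golf R=golf -> agree -> golf
Conflict count: 1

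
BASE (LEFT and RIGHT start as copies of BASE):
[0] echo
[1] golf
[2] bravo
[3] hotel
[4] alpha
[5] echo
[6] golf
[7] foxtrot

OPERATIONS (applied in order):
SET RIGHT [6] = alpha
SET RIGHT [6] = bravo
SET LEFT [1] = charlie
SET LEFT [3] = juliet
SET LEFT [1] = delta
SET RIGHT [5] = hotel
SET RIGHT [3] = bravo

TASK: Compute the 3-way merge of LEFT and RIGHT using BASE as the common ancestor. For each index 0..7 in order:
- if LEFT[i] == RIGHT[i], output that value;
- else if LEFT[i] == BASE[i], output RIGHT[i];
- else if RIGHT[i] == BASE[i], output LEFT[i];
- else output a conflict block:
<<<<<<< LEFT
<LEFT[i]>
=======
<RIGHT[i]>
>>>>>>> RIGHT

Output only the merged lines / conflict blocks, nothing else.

Answer: echo
delta
bravo
<<<<<<< LEFT
juliet
=======
bravo
>>>>>>> RIGHT
alpha
hotel
bravo
foxtrot

Derivation:
Final LEFT:  [echo, delta, bravo, juliet, alpha, echo, golf, foxtrot]
Final RIGHT: [echo, golf, bravo, bravo, alpha, hotel, bravo, foxtrot]
i=0: L=echo R=echo -> agree -> echo
i=1: L=delta, R=golf=BASE -> take LEFT -> delta
i=2: L=bravo R=bravo -> agree -> bravo
i=3: BASE=hotel L=juliet R=bravo all differ -> CONFLICT
i=4: L=alpha R=alpha -> agree -> alpha
i=5: L=echo=BASE, R=hotel -> take RIGHT -> hotel
i=6: L=golf=BASE, R=bravo -> take RIGHT -> bravo
i=7: L=foxtrot R=foxtrot -> agree -> foxtrot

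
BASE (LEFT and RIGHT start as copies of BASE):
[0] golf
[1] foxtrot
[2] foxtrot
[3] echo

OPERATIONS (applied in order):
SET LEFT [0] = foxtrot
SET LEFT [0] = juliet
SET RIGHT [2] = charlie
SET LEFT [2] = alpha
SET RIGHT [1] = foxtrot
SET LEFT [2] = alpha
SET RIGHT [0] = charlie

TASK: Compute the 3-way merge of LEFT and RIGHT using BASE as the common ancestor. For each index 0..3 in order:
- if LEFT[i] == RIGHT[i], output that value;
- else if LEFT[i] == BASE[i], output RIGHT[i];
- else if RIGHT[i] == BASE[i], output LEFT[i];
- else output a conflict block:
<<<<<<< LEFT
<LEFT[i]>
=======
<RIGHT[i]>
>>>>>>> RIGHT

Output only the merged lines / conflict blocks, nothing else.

Final LEFT:  [juliet, foxtrot, alpha, echo]
Final RIGHT: [charlie, foxtrot, charlie, echo]
i=0: BASE=golf L=juliet R=charlie all differ -> CONFLICT
i=1: L=foxtrot R=foxtrot -> agree -> foxtrot
i=2: BASE=foxtrot L=alpha R=charlie all differ -> CONFLICT
i=3: L=echo R=echo -> agree -> echo

Answer: <<<<<<< LEFT
juliet
=======
charlie
>>>>>>> RIGHT
foxtrot
<<<<<<< LEFT
alpha
=======
charlie
>>>>>>> RIGHT
echo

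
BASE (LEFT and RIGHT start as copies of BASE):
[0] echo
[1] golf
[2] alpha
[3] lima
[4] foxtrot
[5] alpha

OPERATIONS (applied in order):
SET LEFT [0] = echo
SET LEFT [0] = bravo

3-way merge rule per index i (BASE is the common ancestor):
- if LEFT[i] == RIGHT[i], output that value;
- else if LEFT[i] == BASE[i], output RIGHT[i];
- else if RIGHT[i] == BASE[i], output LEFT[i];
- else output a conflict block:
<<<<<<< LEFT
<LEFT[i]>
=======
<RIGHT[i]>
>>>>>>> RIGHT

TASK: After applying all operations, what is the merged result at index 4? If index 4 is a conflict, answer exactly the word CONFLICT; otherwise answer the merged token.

Final LEFT:  [bravo, golf, alpha, lima, foxtrot, alpha]
Final RIGHT: [echo, golf, alpha, lima, foxtrot, alpha]
i=0: L=bravo, R=echo=BASE -> take LEFT -> bravo
i=1: L=golf R=golf -> agree -> golf
i=2: L=alpha R=alpha -> agree -> alpha
i=3: L=lima R=lima -> agree -> lima
i=4: L=foxtrot R=foxtrot -> agree -> foxtrot
i=5: L=alpha R=alpha -> agree -> alpha
Index 4 -> foxtrot

Answer: foxtrot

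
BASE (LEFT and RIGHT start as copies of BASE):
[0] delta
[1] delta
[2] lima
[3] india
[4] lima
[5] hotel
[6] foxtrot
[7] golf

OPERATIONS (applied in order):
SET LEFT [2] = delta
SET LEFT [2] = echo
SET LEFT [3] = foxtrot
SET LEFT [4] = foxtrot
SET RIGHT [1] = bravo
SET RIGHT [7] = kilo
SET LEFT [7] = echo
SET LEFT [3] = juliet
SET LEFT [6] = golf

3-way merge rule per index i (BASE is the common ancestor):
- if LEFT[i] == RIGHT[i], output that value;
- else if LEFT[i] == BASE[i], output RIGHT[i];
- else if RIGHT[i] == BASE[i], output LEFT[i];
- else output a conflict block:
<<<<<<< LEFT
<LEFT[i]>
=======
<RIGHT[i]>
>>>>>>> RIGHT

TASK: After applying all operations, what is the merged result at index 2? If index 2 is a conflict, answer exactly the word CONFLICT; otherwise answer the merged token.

Answer: echo

Derivation:
Final LEFT:  [delta, delta, echo, juliet, foxtrot, hotel, golf, echo]
Final RIGHT: [delta, bravo, lima, india, lima, hotel, foxtrot, kilo]
i=0: L=delta R=delta -> agree -> delta
i=1: L=delta=BASE, R=bravo -> take RIGHT -> bravo
i=2: L=echo, R=lima=BASE -> take LEFT -> echo
i=3: L=juliet, R=india=BASE -> take LEFT -> juliet
i=4: L=foxtrot, R=lima=BASE -> take LEFT -> foxtrot
i=5: L=hotel R=hotel -> agree -> hotel
i=6: L=golf, R=foxtrot=BASE -> take LEFT -> golf
i=7: BASE=golf L=echo R=kilo all differ -> CONFLICT
Index 2 -> echo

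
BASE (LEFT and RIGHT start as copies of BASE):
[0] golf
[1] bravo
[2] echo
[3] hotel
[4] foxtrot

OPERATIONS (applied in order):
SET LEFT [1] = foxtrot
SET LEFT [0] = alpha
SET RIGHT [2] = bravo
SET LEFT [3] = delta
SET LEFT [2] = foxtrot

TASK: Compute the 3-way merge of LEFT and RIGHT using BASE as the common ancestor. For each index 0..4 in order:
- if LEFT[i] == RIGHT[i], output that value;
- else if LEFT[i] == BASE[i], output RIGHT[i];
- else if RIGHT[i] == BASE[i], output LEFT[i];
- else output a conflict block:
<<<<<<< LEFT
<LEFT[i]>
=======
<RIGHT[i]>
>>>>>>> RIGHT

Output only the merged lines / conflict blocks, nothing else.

Final LEFT:  [alpha, foxtrot, foxtrot, delta, foxtrot]
Final RIGHT: [golf, bravo, bravo, hotel, foxtrot]
i=0: L=alpha, R=golf=BASE -> take LEFT -> alpha
i=1: L=foxtrot, R=bravo=BASE -> take LEFT -> foxtrot
i=2: BASE=echo L=foxtrot R=bravo all differ -> CONFLICT
i=3: L=delta, R=hotel=BASE -> take LEFT -> delta
i=4: L=foxtrot R=foxtrot -> agree -> foxtrot

Answer: alpha
foxtrot
<<<<<<< LEFT
foxtrot
=======
bravo
>>>>>>> RIGHT
delta
foxtrot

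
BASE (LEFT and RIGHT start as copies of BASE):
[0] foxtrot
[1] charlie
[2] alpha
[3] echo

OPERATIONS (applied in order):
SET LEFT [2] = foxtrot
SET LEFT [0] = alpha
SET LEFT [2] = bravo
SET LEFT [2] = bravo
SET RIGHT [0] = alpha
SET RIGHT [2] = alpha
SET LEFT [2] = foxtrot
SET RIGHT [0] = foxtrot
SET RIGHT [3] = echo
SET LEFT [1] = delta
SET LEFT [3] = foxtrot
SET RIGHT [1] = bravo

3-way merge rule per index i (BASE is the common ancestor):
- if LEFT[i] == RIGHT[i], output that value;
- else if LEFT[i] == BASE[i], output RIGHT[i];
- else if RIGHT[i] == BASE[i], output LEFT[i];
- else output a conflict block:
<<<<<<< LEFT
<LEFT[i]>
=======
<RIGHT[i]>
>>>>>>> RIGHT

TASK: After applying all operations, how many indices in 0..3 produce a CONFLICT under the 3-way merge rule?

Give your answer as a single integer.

Final LEFT:  [alpha, delta, foxtrot, foxtrot]
Final RIGHT: [foxtrot, bravo, alpha, echo]
i=0: L=alpha, R=foxtrot=BASE -> take LEFT -> alpha
i=1: BASE=charlie L=delta R=bravo all differ -> CONFLICT
i=2: L=foxtrot, R=alpha=BASE -> take LEFT -> foxtrot
i=3: L=foxtrot, R=echo=BASE -> take LEFT -> foxtrot
Conflict count: 1

Answer: 1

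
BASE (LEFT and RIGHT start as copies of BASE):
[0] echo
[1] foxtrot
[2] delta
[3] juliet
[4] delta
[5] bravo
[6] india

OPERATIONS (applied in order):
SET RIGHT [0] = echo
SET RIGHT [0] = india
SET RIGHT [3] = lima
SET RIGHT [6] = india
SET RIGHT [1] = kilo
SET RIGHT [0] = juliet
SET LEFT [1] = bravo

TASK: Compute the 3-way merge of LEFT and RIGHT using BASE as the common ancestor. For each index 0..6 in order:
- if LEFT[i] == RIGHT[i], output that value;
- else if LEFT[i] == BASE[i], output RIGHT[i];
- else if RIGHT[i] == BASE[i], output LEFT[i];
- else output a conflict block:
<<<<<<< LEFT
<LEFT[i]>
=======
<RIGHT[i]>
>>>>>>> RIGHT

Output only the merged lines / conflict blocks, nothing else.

Answer: juliet
<<<<<<< LEFT
bravo
=======
kilo
>>>>>>> RIGHT
delta
lima
delta
bravo
india

Derivation:
Final LEFT:  [echo, bravo, delta, juliet, delta, bravo, india]
Final RIGHT: [juliet, kilo, delta, lima, delta, bravo, india]
i=0: L=echo=BASE, R=juliet -> take RIGHT -> juliet
i=1: BASE=foxtrot L=bravo R=kilo all differ -> CONFLICT
i=2: L=delta R=delta -> agree -> delta
i=3: L=juliet=BASE, R=lima -> take RIGHT -> lima
i=4: L=delta R=delta -> agree -> delta
i=5: L=bravo R=bravo -> agree -> bravo
i=6: L=india R=india -> agree -> india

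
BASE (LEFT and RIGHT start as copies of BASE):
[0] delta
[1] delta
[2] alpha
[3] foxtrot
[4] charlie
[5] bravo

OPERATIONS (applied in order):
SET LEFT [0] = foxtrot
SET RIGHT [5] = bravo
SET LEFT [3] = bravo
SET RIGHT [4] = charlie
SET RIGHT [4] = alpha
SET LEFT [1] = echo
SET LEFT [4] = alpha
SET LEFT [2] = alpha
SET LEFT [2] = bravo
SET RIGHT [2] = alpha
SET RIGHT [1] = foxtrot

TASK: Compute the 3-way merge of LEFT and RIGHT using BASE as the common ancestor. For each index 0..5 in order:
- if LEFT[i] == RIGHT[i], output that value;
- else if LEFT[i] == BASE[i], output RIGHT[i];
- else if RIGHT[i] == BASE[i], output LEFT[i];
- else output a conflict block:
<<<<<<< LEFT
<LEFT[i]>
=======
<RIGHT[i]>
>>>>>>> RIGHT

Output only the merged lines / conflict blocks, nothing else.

Answer: foxtrot
<<<<<<< LEFT
echo
=======
foxtrot
>>>>>>> RIGHT
bravo
bravo
alpha
bravo

Derivation:
Final LEFT:  [foxtrot, echo, bravo, bravo, alpha, bravo]
Final RIGHT: [delta, foxtrot, alpha, foxtrot, alpha, bravo]
i=0: L=foxtrot, R=delta=BASE -> take LEFT -> foxtrot
i=1: BASE=delta L=echo R=foxtrot all differ -> CONFLICT
i=2: L=bravo, R=alpha=BASE -> take LEFT -> bravo
i=3: L=bravo, R=foxtrot=BASE -> take LEFT -> bravo
i=4: L=alpha R=alpha -> agree -> alpha
i=5: L=bravo R=bravo -> agree -> bravo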